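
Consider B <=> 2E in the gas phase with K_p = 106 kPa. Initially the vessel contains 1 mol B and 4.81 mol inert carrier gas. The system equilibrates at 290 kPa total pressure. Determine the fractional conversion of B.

Let X = conversion of B (basis 1 mol B); extent of reaction ξ = X.
Mole table: n_B = 1 − X; n_E = 2X; n_I = 4.81 (inert).
n_T = Σnᵢ = 5.81 + X.
Mole fractions y_i = n_i/n_T; K_p = p_E^2 / (p_B) with p_i = y_i·P.
Substituting and setting equal to 106 kPa gives a polynomial in X; the root in (0,1) is X = 0.525.

X = 0.525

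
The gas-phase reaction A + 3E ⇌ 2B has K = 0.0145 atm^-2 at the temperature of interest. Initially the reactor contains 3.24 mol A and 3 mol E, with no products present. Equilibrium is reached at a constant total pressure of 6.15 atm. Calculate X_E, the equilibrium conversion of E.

X = 0.326

Take 3 mol E as basis and let X be its fractional conversion, so ξ = X.
At extent ξ: n_A = 3.24 − X; n_E = 3 − 3X; n_B = 2X.
Summing: n_T = 6.24 − 2X.
With p_i = (n_i/n_T)P, K = p_B^2 / (p_A p_E^3).
Equating to 0.0145 atm^-2 and solving on 0 < X < 1: X = 0.326.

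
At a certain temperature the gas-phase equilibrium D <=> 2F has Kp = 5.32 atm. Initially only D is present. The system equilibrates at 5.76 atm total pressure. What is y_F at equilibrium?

Basis: 1 mol D initially; let X = conversion of D. Extent ξ = X.
Moles: n_D = 1 − X; n_F = 2X.
Total moles n_T = 1 + X.
With p_i = (n_i/n_T)P, Kp = p_F^2 / (p_D).
Substituting and setting equal to 5.32 atm gives a polynomial in X; the root in (0,1) is X = 0.433.
Then n_F = 0.866, n_T = 1.43, so y_F = 0.604.

y_F = 0.604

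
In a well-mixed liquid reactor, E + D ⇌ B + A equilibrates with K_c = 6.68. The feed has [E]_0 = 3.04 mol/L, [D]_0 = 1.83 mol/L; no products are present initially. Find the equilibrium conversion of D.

X = 0.861

Let X = conversion of D; extent ξ = 1.83·X mol/L.
Concentrations: [E] = 3.04 − 1.83X; [D] = 1.83 − 1.83X; [B] = 1.83X; [A] = 1.83X.
K_c = [B] [A] / ([E] [D]).
Setting equal to 6.68 and solving for X on (0,1) gives X = 0.861.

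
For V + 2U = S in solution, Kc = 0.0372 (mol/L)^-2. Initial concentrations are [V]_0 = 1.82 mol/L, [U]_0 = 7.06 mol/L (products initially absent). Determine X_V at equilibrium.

X = 0.504

Let X = conversion of V; extent ξ = 1.82·X mol/L.
Concentrations: [V] = 1.82 − 1.82X; [U] = 7.06 − 3.64X; [S] = 1.82X.
Kc = [S] / ([V] [U]^2).
This equals 0.0372 at X = 0.504 (the root in 0 < X < 1).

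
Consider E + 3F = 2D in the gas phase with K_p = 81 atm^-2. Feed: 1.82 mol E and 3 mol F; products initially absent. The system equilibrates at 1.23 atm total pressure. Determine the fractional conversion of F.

Let X = conversion of F (basis 3 mol F); extent of reaction ξ = X.
Moles: n_E = 1.82 − X; n_F = 3 − 3X; n_D = 2X.
Summing: n_T = 4.82 − 2X.
With p_i = (n_i/n_T)P, K_p = p_D^2 / (p_E p_F^3).
Substituting and setting equal to 81 atm^-2 gives a polynomial in X; the root in (0,1) is X = 0.801.

X = 0.801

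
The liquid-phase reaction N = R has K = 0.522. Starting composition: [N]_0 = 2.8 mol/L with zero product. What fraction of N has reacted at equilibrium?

X = 0.343

Let X = conversion of N; extent ξ = 2.8·X mol/L.
Concentrations: [N] = 2.8 − 2.8X; [R] = 2.8X.
K = [R] / ([N]).
Solving K = 0.522 for X ∈ (0,1): X = 0.343.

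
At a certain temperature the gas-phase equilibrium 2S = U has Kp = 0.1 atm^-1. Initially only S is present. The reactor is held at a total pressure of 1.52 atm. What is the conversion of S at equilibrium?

Let X = conversion of S (basis 1 mol S); extent of reaction ξ = 0.5X.
At extent ξ: n_S = 1 − X; n_U = 0.5X.
n_T = Σnᵢ = 1 − 0.5X.
Mole fractions y_i = n_i/n_T; Kp = p_U / (p_S^2) with p_i = y_i·P.
Equating to 0.1 atm^-1 and solving on 0 < X < 1: X = 0.211.

X = 0.211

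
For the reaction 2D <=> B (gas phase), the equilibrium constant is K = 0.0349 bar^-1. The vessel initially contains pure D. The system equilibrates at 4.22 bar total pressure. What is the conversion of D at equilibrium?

X = 0.207

Let X = conversion of D (basis 1 mol D); extent of reaction ξ = 0.5X.
Mole table: n_D = 1 − X; n_B = 0.5X.
Summing: n_T = 1 − 0.5X.
y_i = n_i/n_T, p_i = y_i·P. K = p_B / (p_D^2).
Setting this equal to 0.0349 bar^-1 and taking the physical root (0 < X < 1) gives X = 0.207.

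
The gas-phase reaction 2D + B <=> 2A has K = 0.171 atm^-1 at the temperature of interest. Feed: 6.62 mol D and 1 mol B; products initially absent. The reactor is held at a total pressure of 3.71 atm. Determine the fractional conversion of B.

Take 1 mol B as basis and let X be its fractional conversion, so ξ = X.
Moles: n_D = 6.62 − 2X; n_B = 1 − X; n_A = 2X.
Total moles n_T = 7.62 − X.
Mole fractions y_i = n_i/n_T; K = p_A^2 / (p_D^2 p_B) with p_i = y_i·P.
Substituting and setting equal to 0.171 atm^-1 gives a polynomial in X; the root in (0,1) is X = 0.553.

X = 0.553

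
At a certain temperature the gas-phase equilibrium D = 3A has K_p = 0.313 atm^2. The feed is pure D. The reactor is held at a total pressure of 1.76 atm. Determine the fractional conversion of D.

Take 1 mol D as basis and let X be its fractional conversion, so ξ = X.
Mole table: n_D = 1 − X; n_A = 3X.
n_T = Σnᵢ = 1 + 2X.
With p_i = (n_i/n_T)P, K_p = p_A^3 / (p_D).
Substituting and setting equal to 0.313 atm^2 gives a polynomial in X; the root in (0,1) is X = 0.178.

X = 0.178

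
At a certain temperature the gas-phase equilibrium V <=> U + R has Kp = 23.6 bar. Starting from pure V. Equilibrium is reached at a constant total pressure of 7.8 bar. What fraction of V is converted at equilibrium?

X = 0.867

Let X = conversion of V (basis 1 mol V); extent of reaction ξ = X.
Species balance: n_V = 1 − X; n_U = X; n_R = X.
Summing: n_T = 1 + X.
y_i = n_i/n_T, p_i = y_i·P. Kp = p_U p_R / (p_V).
Substituting and setting equal to 23.6 bar gives a polynomial in X; the root in (0,1) is X = 0.867.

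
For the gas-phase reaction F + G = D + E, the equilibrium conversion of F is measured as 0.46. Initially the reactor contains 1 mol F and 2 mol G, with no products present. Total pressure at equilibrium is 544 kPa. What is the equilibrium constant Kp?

Basis: 1 mol F initially; let X = conversion of F. Extent ξ = X.
Species balance: n_F = 1 − X; n_G = 2 − X; n_D = X; n_E = X.
Since Δν = 0, n_T = 3 throughout.
At X = 0.46: n_F = 0.54, n_G = 1.54, n_D = 0.46, n_E = 0.46, n_T = 3.
p_i = (n_i/n_T)·P. Kp = p_D p_E / (p_F p_G) = 0.254.

Kp = 0.254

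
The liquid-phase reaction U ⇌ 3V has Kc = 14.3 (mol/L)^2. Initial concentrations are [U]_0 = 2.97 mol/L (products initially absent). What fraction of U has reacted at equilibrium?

Let X = conversion of U; extent ξ = 2.97·X mol/L.
Concentrations: [U] = 2.97 − 2.97X; [V] = 8.91X.
Kc = [V]^3 / ([U]).
Equating to 14.3 (mol/L)^2: the physical root is X = 0.341.

X = 0.341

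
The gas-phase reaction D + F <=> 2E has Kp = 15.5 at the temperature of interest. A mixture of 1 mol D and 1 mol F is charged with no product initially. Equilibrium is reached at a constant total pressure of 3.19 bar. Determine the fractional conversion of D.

Let X = conversion of D (basis 1 mol D); extent of reaction ξ = X.
Moles: n_D = 1 − X; n_F = 1 − X; n_E = 2X.
n_T stays at 2 (no change in mole number).
Mole fractions y_i = n_i/n_T; Kp = p_E^2 / (p_D p_F) with p_i = y_i·P.
Equating to 15.5 and solving on 0 < X < 1: X = 0.663.

X = 0.663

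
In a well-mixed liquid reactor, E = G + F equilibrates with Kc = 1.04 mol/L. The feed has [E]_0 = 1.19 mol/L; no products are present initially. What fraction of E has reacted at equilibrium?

Let X = conversion of E; extent ξ = 1.19·X mol/L.
Concentrations: [E] = 1.19 − 1.19X; [G] = 1.19X; [F] = 1.19X.
Kc = [G] [F] / ([E]).
Setting equal to 1.04 and solving for X on (0,1) gives X = 0.595.

X = 0.595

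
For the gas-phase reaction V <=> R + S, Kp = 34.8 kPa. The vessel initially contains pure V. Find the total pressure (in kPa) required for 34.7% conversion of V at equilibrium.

Let X = conversion of V (basis 1 mol V); extent of reaction ξ = X.
Moles: n_V = 1 − X; n_R = X; n_S = X.
n_T = Σnᵢ = 1 + X.
Kp = p_R p_S / (p_V) with p_i = (n_i/n_T)·P.
At X = 0.347: the mole-fraction product g(X) = Π y_i^ν_i = 0.1369. Since Kp = g(X)·P^{1}, P = (Kp/g)^(1/1) = (34.8/0.1369)^(1/1) = 254 kPa.

P = 254 kPa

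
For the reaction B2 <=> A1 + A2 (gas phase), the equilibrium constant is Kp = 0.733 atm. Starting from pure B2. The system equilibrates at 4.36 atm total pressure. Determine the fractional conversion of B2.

Let X = conversion of B2 (basis 1 mol B2); extent of reaction ξ = X.
Species balance: n_B2 = 1 − X; n_A1 = X; n_A2 = X.
Summing: n_T = 1 + X.
Mole fractions y_i = n_i/n_T; Kp = p_A1 p_A2 / (p_B2) with p_i = y_i·P.
Substituting and setting equal to 0.733 atm gives a polynomial in X; the root in (0,1) is X = 0.379.

X = 0.379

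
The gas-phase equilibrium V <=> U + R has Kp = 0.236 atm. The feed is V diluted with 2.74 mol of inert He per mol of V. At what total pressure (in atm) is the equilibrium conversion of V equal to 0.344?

Take 1 mol V as basis and let X be its fractional conversion, so ξ = X.
Moles: n_V = 1 − X; n_U = X; n_R = X; n_I = 2.74 (inert).
n_T = Σnᵢ = 3.74 + X.
Kp = p_U p_R / (p_V) with p_i = (n_i/n_T)·P.
At X = 0.344: the mole-fraction product g(X) = Π y_i^ν_i = 0.04417. Since Kp = g(X)·P^{1}, P = (Kp/g)^(1/1) = (0.236/0.04417)^(1/1) = 5.34 atm.

P = 5.34 atm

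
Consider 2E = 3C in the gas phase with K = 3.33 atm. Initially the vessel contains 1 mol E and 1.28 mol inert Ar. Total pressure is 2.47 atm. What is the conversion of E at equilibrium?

Take 1 mol E as basis and let X be its fractional conversion, so ξ = 0.5X.
Moles: n_E = 1 − X; n_C = 1.5X; n_I = 1.28 (inert).
Total moles n_T = 2.28 + 0.5X.
Mole fractions y_i = n_i/n_T; K = p_C^3 / (p_E^2) with p_i = y_i·P.
Equating to 3.33 atm and solving on 0 < X < 1: X = 0.572.

X = 0.572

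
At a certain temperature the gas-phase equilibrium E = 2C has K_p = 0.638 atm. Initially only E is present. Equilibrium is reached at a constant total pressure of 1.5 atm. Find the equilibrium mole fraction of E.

y_E = 0.527

Let X = conversion of E (basis 1 mol E); extent of reaction ξ = X.
Moles: n_E = 1 − X; n_C = 2X.
Total moles n_T = 1 + X.
Mole fractions y_i = n_i/n_T; K_p = p_C^2 / (p_E) with p_i = y_i·P.
This yields a degree-2 equation in X; solving on (0,1), X = 0.310.
Then n_E = 0.69, n_T = 1.31, so y_E = 0.527.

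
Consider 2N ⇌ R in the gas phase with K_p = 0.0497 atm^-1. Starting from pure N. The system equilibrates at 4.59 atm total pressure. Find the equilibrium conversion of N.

X = 0.277

Basis: 1 mol N initially; let X = conversion of N. Extent ξ = 0.5X.
At extent ξ: n_N = 1 − X; n_R = 0.5X.
Total moles n_T = 1 − 0.5X.
With p_i = (n_i/n_T)P, K_p = p_R / (p_N^2).
Equating to 0.0497 atm^-1 and solving on 0 < X < 1: X = 0.277.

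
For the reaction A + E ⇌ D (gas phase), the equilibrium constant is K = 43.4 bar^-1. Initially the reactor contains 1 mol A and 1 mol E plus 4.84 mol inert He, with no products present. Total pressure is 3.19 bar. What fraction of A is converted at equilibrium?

X = 0.812

Basis: 1 mol A initially; let X = conversion of A. Extent ξ = X.
Species balance: n_A = 1 − X; n_E = 1 − X; n_D = X; n_I = 4.84 (inert).
Total moles n_T = 6.84 − X.
y_i = n_i/n_T, p_i = y_i·P. K = p_D / (p_A p_E).
This yields a degree-2 equation in X; solving on (0,1), X = 0.812.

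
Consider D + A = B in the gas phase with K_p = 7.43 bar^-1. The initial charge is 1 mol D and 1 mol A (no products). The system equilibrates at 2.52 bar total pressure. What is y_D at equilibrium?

y_D = 0.184

Take 1 mol D as basis and let X be its fractional conversion, so ξ = X.
Moles: n_D = 1 − X; n_A = 1 − X; n_B = X.
n_T = Σnᵢ = 2 − X.
Mole fractions y_i = n_i/n_T; K_p = p_B / (p_D p_A) with p_i = y_i·P.
Equating to 7.43 bar^-1 and solving on 0 < X < 1: X = 0.775.
Then n_D = 0.225, n_T = 1.23, so y_D = 0.184.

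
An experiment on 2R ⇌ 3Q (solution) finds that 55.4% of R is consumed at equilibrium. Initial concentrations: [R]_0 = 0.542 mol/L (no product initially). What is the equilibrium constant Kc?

Let X = conversion of R.
Concentrations: [R] = 0.542 − 0.542X; [Q] = 0.813X.
At X = 0.554: [R] = 0.242, [Q] = 0.45.
Kc = [Q]^3 / ([R]^2) = 1.56 mol/L.

Kc = 1.56 mol/L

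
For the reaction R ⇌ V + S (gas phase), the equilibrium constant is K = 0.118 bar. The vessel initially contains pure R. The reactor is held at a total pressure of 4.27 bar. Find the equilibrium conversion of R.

Take 1 mol R as basis and let X be its fractional conversion, so ξ = X.
Species balance: n_R = 1 − X; n_V = X; n_S = X.
Total moles n_T = 1 + X.
y_i = n_i/n_T, p_i = y_i·P. K = p_V p_S / (p_R).
Setting this equal to 0.118 bar and taking the physical root (0 < X < 1) gives X = 0.164.

X = 0.164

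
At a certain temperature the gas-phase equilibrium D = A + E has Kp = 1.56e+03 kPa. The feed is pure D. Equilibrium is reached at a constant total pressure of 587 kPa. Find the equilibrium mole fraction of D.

Take 1 mol D as basis and let X be its fractional conversion, so ξ = X.
At extent ξ: n_D = 1 − X; n_A = X; n_E = X.
Total moles n_T = 1 + X.
y_i = n_i/n_T, p_i = y_i·P. Kp = p_A p_E / (p_D).
This yields a degree-2 equation in X; solving on (0,1), X = 0.852.
Then n_D = 0.148, n_T = 1.85, so y_D = 0.080.

y_D = 0.080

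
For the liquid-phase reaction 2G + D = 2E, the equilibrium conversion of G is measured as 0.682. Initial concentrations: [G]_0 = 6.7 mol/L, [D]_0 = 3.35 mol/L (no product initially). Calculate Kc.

Kc = 4.32 L/mol

Let X = conversion of G.
Concentrations: [G] = 6.7 − 6.7X; [D] = 3.35 − 3.35X; [E] = 6.7X.
At X = 0.682: [G] = 2.13, [D] = 1.07, [E] = 4.57.
Kc = [E]^2 / ([G]^2 [D]) = 4.32 L/mol.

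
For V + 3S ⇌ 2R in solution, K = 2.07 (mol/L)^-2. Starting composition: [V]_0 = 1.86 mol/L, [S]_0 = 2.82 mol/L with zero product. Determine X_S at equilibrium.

Let X = conversion of S; extent ξ = 2.82X/3 mol/L.
Concentrations: [V] = 1.86 − 0.94X; [S] = 2.82 − 2.82X; [R] = 1.88X.
K = [R]^2 / ([V] [S]^3).
Setting equal to 2.07 and solving for X on (0,1) gives X = 0.690.

X = 0.690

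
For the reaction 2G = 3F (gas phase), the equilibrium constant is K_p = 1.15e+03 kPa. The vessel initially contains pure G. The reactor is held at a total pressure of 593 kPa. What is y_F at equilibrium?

y_F = 0.636

Basis: 1 mol G initially; let X = conversion of G. Extent ξ = 0.5X.
Mole table: n_G = 1 − X; n_F = 1.5X.
Summing: n_T = 1 + 0.5X.
y_i = n_i/n_T, p_i = y_i·P. K_p = p_F^3 / (p_G^2).
Equating to 1.15e+03 kPa and solving on 0 < X < 1: X = 0.538.
Then n_F = 0.807, n_T = 1.27, so y_F = 0.636.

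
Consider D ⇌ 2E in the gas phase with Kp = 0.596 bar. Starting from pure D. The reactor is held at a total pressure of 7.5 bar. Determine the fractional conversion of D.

X = 0.140

Basis: 1 mol D initially; let X = conversion of D. Extent ξ = X.
At extent ξ: n_D = 1 − X; n_E = 2X.
Total moles n_T = 1 + X.
Mole fractions y_i = n_i/n_T; Kp = p_E^2 / (p_D) with p_i = y_i·P.
This yields a degree-2 equation in X; solving on (0,1), X = 0.140.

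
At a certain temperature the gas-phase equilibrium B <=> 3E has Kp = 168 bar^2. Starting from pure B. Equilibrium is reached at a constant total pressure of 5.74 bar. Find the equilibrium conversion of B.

X = 0.692

Let X = conversion of B (basis 1 mol B); extent of reaction ξ = X.
Species balance: n_B = 1 − X; n_E = 3X.
Total moles n_T = 1 + 2X.
y_i = n_i/n_T, p_i = y_i·P. Kp = p_E^3 / (p_B).
This yields a degree-3 equation in X; solving on (0,1), X = 0.692.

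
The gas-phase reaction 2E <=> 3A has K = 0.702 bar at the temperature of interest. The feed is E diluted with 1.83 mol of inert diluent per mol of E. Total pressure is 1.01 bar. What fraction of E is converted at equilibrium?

X = 0.524

Let X = conversion of E (basis 1 mol E); extent of reaction ξ = 0.5X.
Moles: n_E = 1 − X; n_A = 1.5X; n_I = 1.83 (inert).
Summing: n_T = 2.83 + 0.5X.
Mole fractions y_i = n_i/n_T; K = p_A^3 / (p_E^2) with p_i = y_i·P.
Substituting and setting equal to 0.702 bar gives a polynomial in X; the root in (0,1) is X = 0.524.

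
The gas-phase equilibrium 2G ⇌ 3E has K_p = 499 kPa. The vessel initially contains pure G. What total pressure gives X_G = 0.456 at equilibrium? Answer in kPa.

Basis: 1 mol G initially; let X = conversion of G. Extent ξ = 0.5X.
Moles: n_G = 1 − X; n_E = 1.5X.
Summing: n_T = 1 + 0.5X.
K_p = p_E^3 / (p_G^2) with p_i = (n_i/n_T)·P.
At X = 0.456: the mole-fraction product g(X) = Π y_i^ν_i = 0.8806. Since K_p = g(X)·P^{1}, P = (K_p/g)^(1/1) = (499/0.8806)^(1/1) = 567 kPa.

P = 567 kPa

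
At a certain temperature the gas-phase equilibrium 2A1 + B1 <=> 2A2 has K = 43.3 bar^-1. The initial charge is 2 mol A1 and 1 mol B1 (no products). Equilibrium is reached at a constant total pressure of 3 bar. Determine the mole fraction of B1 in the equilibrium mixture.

Let X = conversion of A1 (basis 2 mol A1); extent of reaction ξ = X.
Moles: n_A1 = 2 − 2X; n_B1 = 1 − X; n_A2 = 2X.
Total moles n_T = 3 − X.
Mole fractions y_i = n_i/n_T; K = p_A2^2 / (p_A1^2 p_B1) with p_i = y_i·P.
Substituting and setting equal to 43.3 bar^-1 gives a polynomial in X; the root in (0,1) is X = 0.782.
Then n_B1 = 0.218, n_T = 2.22, so y_B1 = 0.098.

y_B1 = 0.098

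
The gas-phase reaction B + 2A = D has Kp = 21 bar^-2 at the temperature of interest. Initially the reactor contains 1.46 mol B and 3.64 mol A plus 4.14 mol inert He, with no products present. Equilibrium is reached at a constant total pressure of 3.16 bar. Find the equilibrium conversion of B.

Let X = conversion of B (basis 1.46 mol B); extent of reaction ξ = 1.46X.
Moles: n_B = 1.46 − 1.46X; n_A = 3.64 − 2.92X; n_D = 1.46X; n_I = 4.14 (inert).
Total moles n_T = 9.24 − 2.92X.
Mole fractions y_i = n_i/n_T; Kp = p_D / (p_B p_A^2) with p_i = y_i·P.
Substituting and setting equal to 21 bar^-2 gives a polynomial in X; the root in (0,1) is X = 0.857.

X = 0.857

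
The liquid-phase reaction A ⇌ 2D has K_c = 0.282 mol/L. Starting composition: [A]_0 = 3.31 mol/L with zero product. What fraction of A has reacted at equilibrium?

X = 0.136

Let X = conversion of A; extent ξ = 3.31·X mol/L.
Concentrations: [A] = 3.31 − 3.31X; [D] = 6.62X.
K_c = [D]^2 / ([A]).
This equals 0.282 at X = 0.136 (the root in 0 < X < 1).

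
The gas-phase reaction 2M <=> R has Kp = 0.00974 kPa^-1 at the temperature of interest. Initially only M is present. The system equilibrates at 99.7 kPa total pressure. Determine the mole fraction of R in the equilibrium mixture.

y_R = 0.377

Let X = conversion of M (basis 1 mol M); extent of reaction ξ = 0.5X.
Mole table: n_M = 1 − X; n_R = 0.5X.
n_T = Σnᵢ = 1 − 0.5X.
With p_i = (n_i/n_T)P, Kp = p_R / (p_M^2).
Setting this equal to 0.00974 kPa^-1 and taking the physical root (0 < X < 1) gives X = 0.548.
Then n_R = 0.274, n_T = 0.726, so y_R = 0.377.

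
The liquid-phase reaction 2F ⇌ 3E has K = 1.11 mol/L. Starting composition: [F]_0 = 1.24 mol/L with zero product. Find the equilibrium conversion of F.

Let X = conversion of F; extent ξ = 1.24X/2 mol/L.
Concentrations: [F] = 1.24 − 1.24X; [E] = 1.86X.
K = [E]^3 / ([F]^2).
Setting equal to 1.11 and solving for X on (0,1) gives X = 0.438.

X = 0.438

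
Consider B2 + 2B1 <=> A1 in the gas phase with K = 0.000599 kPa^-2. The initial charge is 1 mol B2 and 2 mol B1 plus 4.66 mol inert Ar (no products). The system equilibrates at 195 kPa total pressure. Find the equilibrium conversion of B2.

X = 0.406

Take 1 mol B2 as basis and let X be its fractional conversion, so ξ = X.
At extent ξ: n_B2 = 1 − X; n_B1 = 2 − 2X; n_A1 = X; n_I = 4.66 (inert).
Summing: n_T = 7.66 − 2X.
Mole fractions y_i = n_i/n_T; K = p_A1 / (p_B2 p_B1^2) with p_i = y_i·P.
Equating to 0.000599 kPa^-2 and solving on 0 < X < 1: X = 0.406.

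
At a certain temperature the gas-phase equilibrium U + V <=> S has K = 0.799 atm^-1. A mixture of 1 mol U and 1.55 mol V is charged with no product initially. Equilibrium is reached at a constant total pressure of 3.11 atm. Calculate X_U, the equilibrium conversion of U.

X = 0.554

Basis: 1 mol U initially; let X = conversion of U. Extent ξ = X.
Mole table: n_U = 1 − X; n_V = 1.55 − X; n_S = X.
Total moles n_T = 2.55 − X.
y_i = n_i/n_T, p_i = y_i·P. K = p_S / (p_U p_V).
Equating to 0.799 atm^-1 and solving on 0 < X < 1: X = 0.554.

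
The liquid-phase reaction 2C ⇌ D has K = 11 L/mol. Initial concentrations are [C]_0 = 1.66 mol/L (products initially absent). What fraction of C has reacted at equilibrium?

X = 0.848

Let X = conversion of C; extent ξ = 1.66X/2 mol/L.
Concentrations: [C] = 1.66 − 1.66X; [D] = 0.83X.
K = [D] / ([C]^2).
This equals 11 at X = 0.848 (the root in 0 < X < 1).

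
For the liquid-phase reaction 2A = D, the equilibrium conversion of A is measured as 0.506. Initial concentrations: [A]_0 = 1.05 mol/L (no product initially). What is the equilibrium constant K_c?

Let X = conversion of A.
Concentrations: [A] = 1.05 − 1.05X; [D] = 0.525X.
At X = 0.506: [A] = 0.519, [D] = 0.266.
K_c = [D] / ([A]^2) = 0.987 L/mol.

K_c = 0.987 L/mol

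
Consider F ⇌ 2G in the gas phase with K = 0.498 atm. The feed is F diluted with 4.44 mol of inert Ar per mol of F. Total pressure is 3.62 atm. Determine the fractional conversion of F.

Basis: 1 mol F initially; let X = conversion of F. Extent ξ = X.
Moles: n_F = 1 − X; n_G = 2X; n_I = 4.44 (inert).
Total moles n_T = 5.44 + X.
Mole fractions y_i = n_i/n_T; K = p_G^2 / (p_F) with p_i = y_i·P.
Setting this equal to 0.498 atm and taking the physical root (0 < X < 1) gives X = 0.358.

X = 0.358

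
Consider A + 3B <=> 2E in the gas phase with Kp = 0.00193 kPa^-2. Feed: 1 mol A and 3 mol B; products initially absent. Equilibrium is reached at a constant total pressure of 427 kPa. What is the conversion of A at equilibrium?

Let X = conversion of A (basis 1 mol A); extent of reaction ξ = X.
Species balance: n_A = 1 − X; n_B = 3 − 3X; n_E = 2X.
Total moles n_T = 4 − 2X.
Mole fractions y_i = n_i/n_T; Kp = p_E^2 / (p_A p_B^3) with p_i = y_i·P.
This yields a degree-4 equation in X; solving on (0,1), X = 0.801.

X = 0.801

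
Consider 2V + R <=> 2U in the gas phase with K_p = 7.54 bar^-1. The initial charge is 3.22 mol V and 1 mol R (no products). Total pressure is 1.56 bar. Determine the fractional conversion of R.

X = 0.762

Basis: 1 mol R initially; let X = conversion of R. Extent ξ = X.
Moles: n_V = 3.22 − 2X; n_R = 1 − X; n_U = 2X.
Total moles n_T = 4.22 − X.
y_i = n_i/n_T, p_i = y_i·P. K_p = p_U^2 / (p_V^2 p_R).
Substituting and setting equal to 7.54 bar^-1 gives a polynomial in X; the root in (0,1) is X = 0.762.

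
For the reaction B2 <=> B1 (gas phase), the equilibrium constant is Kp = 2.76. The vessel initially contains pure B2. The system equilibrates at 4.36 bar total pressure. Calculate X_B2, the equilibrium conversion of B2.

Basis: 1 mol B2 initially; let X = conversion of B2. Extent ξ = X.
Mole table: n_B2 = 1 − X; n_B1 = X.
n_T stays at 1 (no change in mole number).
Mole fractions y_i = n_i/n_T; Kp = p_B1 / (p_B2) with p_i = y_i·P.
Equating to 2.76 and solving on 0 < X < 1: X = 0.734.

X = 0.734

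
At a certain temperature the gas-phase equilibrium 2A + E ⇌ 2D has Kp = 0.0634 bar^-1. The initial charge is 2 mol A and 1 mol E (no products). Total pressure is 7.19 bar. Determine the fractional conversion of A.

X = 0.260

Take 2 mol A as basis and let X be its fractional conversion, so ξ = X.
Mole table: n_A = 2 − 2X; n_E = 1 − X; n_D = 2X.
n_T = Σnᵢ = 3 − X.
With p_i = (n_i/n_T)P, Kp = p_D^2 / (p_A^2 p_E).
Substituting and setting equal to 0.0634 bar^-1 gives a polynomial in X; the root in (0,1) is X = 0.260.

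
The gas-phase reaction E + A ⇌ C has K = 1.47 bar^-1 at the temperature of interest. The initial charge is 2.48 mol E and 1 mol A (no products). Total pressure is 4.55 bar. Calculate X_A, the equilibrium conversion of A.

Take 1 mol A as basis and let X be its fractional conversion, so ξ = X.
Mole table: n_E = 2.48 − X; n_A = 1 − X; n_C = X.
n_T = Σnᵢ = 3.48 − X.
With p_i = (n_i/n_T)P, K = p_C / (p_E p_A).
Setting this equal to 1.47 bar^-1 and taking the physical root (0 < X < 1) gives X = 0.807.

X = 0.807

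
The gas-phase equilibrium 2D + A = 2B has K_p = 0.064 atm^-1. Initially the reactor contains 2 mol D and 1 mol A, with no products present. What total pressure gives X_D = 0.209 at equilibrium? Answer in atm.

P = 3.85 atm

Let X = conversion of D (basis 2 mol D); extent of reaction ξ = X.
At extent ξ: n_D = 2 − 2X; n_A = 1 − X; n_B = 2X.
Total moles n_T = 3 − X.
K_p = p_B^2 / (p_D^2 p_A) with p_i = (n_i/n_T)·P.
At X = 0.209: the mole-fraction product g(X) = Π y_i^ν_i = 0.2463. Since K_p = g(X)·P^{-1}, P = (g/K_p)^(1/1) = (0.2463/0.064)^(1/1) = 3.85 atm.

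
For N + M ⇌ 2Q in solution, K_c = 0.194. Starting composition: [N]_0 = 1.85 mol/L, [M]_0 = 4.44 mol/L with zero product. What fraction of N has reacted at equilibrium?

X = 0.274

Let X = conversion of N; extent ξ = 1.85·X mol/L.
Concentrations: [N] = 1.85 − 1.85X; [M] = 4.44 − 1.85X; [Q] = 3.7X.
K_c = [Q]^2 / ([N] [M]).
This equals 0.194 at X = 0.274 (the root in 0 < X < 1).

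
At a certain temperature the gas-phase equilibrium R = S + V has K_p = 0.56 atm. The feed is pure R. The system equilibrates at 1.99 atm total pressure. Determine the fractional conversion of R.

Take 1 mol R as basis and let X be its fractional conversion, so ξ = X.
Species balance: n_R = 1 − X; n_S = X; n_V = X.
Total moles n_T = 1 + X.
Mole fractions y_i = n_i/n_T; K_p = p_S p_V / (p_R) with p_i = y_i·P.
Equating to 0.56 atm and solving on 0 < X < 1: X = 0.469.

X = 0.469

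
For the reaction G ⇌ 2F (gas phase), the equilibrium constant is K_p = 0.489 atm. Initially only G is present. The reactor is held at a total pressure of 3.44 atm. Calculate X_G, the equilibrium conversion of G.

X = 0.185

Basis: 1 mol G initially; let X = conversion of G. Extent ξ = X.
Mole table: n_G = 1 − X; n_F = 2X.
Summing: n_T = 1 + X.
y_i = n_i/n_T, p_i = y_i·P. K_p = p_F^2 / (p_G).
This yields a degree-2 equation in X; solving on (0,1), X = 0.185.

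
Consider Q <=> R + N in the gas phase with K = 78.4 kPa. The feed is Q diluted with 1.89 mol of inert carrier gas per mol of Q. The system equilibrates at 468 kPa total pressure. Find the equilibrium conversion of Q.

X = 0.522

Basis: 1 mol Q initially; let X = conversion of Q. Extent ξ = X.
At extent ξ: n_Q = 1 − X; n_R = X; n_N = X; n_I = 1.89 (inert).
Total moles n_T = 2.89 + X.
y_i = n_i/n_T, p_i = y_i·P. K = p_R p_N / (p_Q).
Substituting and setting equal to 78.4 kPa gives a polynomial in X; the root in (0,1) is X = 0.522.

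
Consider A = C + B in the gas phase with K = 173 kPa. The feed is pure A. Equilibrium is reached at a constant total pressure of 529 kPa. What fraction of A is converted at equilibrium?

X = 0.496

Let X = conversion of A (basis 1 mol A); extent of reaction ξ = X.
Moles: n_A = 1 − X; n_C = X; n_B = X.
n_T = Σnᵢ = 1 + X.
Mole fractions y_i = n_i/n_T; K = p_C p_B / (p_A) with p_i = y_i·P.
Substituting and setting equal to 173 kPa gives a polynomial in X; the root in (0,1) is X = 0.496.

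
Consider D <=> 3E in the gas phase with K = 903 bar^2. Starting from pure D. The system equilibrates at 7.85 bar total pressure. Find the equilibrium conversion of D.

X = 0.846

Basis: 1 mol D initially; let X = conversion of D. Extent ξ = X.
Moles: n_D = 1 − X; n_E = 3X.
n_T = Σnᵢ = 1 + 2X.
Mole fractions y_i = n_i/n_T; K = p_E^3 / (p_D) with p_i = y_i·P.
Equating to 903 bar^2 and solving on 0 < X < 1: X = 0.846.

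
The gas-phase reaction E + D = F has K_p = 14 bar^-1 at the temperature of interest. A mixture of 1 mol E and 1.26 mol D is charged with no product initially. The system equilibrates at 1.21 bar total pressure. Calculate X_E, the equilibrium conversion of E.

Let X = conversion of E (basis 1 mol E); extent of reaction ξ = X.
Mole table: n_E = 1 − X; n_D = 1.26 − X; n_F = X.
Summing: n_T = 2.26 − X.
y_i = n_i/n_T, p_i = y_i·P. K_p = p_F / (p_E p_D).
This yields a degree-2 equation in X; solving on (0,1), X = 0.835.

X = 0.835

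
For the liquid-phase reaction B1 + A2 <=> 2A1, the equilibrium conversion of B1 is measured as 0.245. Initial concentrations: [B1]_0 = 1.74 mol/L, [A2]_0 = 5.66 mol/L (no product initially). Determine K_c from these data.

K_c = 0.106

Let X = conversion of B1.
Concentrations: [B1] = 1.74 − 1.74X; [A2] = 5.66 − 1.74X; [A1] = 3.48X.
At X = 0.245: [B1] = 1.31, [A2] = 5.23, [A1] = 0.853.
K_c = [A1]^2 / ([B1] [A2]) = 0.106.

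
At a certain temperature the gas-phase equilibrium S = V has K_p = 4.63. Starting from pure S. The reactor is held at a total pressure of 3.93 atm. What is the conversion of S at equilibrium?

X = 0.822

Basis: 1 mol S initially; let X = conversion of S. Extent ξ = X.
Moles: n_S = 1 − X; n_V = X.
n_T stays at 1 (no change in mole number).
Mole fractions y_i = n_i/n_T; K_p = p_V / (p_S) with p_i = y_i·P.
Setting this equal to 4.63 and taking the physical root (0 < X < 1) gives X = 0.822.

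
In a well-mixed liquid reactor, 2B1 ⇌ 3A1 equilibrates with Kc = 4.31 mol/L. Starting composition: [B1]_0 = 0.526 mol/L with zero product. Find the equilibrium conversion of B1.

Let X = conversion of B1; extent ξ = 0.526X/2 mol/L.
Concentrations: [B1] = 0.526 − 0.526X; [A1] = 0.789X.
Kc = [A1]^3 / ([B1]^2).
Solving Kc = 4.31 for X ∈ (0,1): X = 0.658.

X = 0.658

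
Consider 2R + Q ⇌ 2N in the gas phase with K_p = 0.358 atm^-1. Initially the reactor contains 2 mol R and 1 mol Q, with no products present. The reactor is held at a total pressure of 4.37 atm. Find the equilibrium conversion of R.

Basis: 2 mol R initially; let X = conversion of R. Extent ξ = X.
Species balance: n_R = 2 − 2X; n_Q = 1 − X; n_N = 2X.
n_T = Σnᵢ = 3 − X.
Mole fractions y_i = n_i/n_T; K_p = p_N^2 / (p_R^2 p_Q) with p_i = y_i·P.
Equating to 0.358 atm^-1 and solving on 0 < X < 1: X = 0.379.

X = 0.379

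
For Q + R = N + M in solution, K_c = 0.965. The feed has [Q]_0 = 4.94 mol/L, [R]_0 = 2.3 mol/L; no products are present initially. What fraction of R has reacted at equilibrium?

X = 0.677

Let X = conversion of R; extent ξ = 2.3·X mol/L.
Concentrations: [Q] = 4.94 − 2.3X; [R] = 2.3 − 2.3X; [N] = 2.3X; [M] = 2.3X.
K_c = [N] [M] / ([Q] [R]).
Solving K_c = 0.965 for X ∈ (0,1): X = 0.677.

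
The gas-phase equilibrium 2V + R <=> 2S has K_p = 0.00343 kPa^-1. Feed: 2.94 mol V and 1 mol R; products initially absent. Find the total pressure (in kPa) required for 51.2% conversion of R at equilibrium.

P = 585 kPa

Basis: 1 mol R initially; let X = conversion of R. Extent ξ = X.
Mole table: n_V = 2.94 − 2X; n_R = 1 − X; n_S = 2X.
Summing: n_T = 3.94 − X.
K_p = p_S^2 / (p_V^2 p_R) with p_i = (n_i/n_T)·P.
At X = 0.512: the mole-fraction product g(X) = Π y_i^ν_i = 2.006. Since K_p = g(X)·P^{-1}, P = (g/K_p)^(1/1) = (2.006/0.00343)^(1/1) = 585 kPa.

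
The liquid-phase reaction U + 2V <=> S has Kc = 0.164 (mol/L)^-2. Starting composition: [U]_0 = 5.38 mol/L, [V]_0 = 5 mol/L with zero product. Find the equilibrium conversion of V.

Let X = conversion of V; extent ξ = 5X/2 mol/L.
Concentrations: [U] = 5.38 − 2.5X; [V] = 5 − 5X; [S] = 2.5X.
Kc = [S] / ([U] [V]^2).
Setting equal to 0.164 and solving for X on (0,1) gives X = 0.668.

X = 0.668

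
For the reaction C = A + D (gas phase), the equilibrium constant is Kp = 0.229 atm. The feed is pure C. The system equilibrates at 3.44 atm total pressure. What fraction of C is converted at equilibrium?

Take 1 mol C as basis and let X be its fractional conversion, so ξ = X.
Species balance: n_C = 1 − X; n_A = X; n_D = X.
Total moles n_T = 1 + X.
y_i = n_i/n_T, p_i = y_i·P. Kp = p_A p_D / (p_C).
Substituting and setting equal to 0.229 atm gives a polynomial in X; the root in (0,1) is X = 0.250.

X = 0.250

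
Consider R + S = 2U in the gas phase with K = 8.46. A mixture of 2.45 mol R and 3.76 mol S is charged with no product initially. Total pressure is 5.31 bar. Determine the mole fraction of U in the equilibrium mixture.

y_U = 0.561

Take 2.45 mol R as basis and let X be its fractional conversion, so ξ = 2.45X.
At extent ξ: n_R = 2.45 − 2.45X; n_S = 3.76 − 2.45X; n_U = 4.9X.
Total moles n_T = 6.21 (Δν = 0, constant).
Mole fractions y_i = n_i/n_T; K = p_U^2 / (p_R p_S) with p_i = y_i·P.
Equating to 8.46 and solving on 0 < X < 1: X = 0.710.
Then n_U = 3.48, n_T = 6.21, so y_U = 0.561.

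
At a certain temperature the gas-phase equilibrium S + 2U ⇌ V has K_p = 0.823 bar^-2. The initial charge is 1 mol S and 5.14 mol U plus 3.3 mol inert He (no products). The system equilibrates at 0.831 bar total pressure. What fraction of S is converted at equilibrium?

X = 0.138

Let X = conversion of S (basis 1 mol S); extent of reaction ξ = X.
At extent ξ: n_S = 1 − X; n_U = 5.14 − 2X; n_V = X; n_I = 3.3 (inert).
Total moles n_T = 9.44 − 2X.
With p_i = (n_i/n_T)P, K_p = p_V / (p_S p_U^2).
Setting this equal to 0.823 bar^-2 and taking the physical root (0 < X < 1) gives X = 0.138.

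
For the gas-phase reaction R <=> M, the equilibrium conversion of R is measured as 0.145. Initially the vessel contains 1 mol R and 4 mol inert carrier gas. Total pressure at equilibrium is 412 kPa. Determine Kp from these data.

Take 1 mol R as basis and let X be its fractional conversion, so ξ = X.
Species balance: n_R = 1 − X; n_M = X; n_I = 4 (inert).
Total moles n_T = 5 (Δν = 0, constant).
At X = 0.145: n_R = 0.855, n_M = 0.145, n_T = 5.
p_i = (n_i/n_T)·P. Kp = p_M / (p_R) = 0.17.

Kp = 0.17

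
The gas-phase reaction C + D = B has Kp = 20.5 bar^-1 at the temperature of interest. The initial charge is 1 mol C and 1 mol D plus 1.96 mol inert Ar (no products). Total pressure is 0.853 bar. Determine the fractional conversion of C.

X = 0.649

Let X = conversion of C (basis 1 mol C); extent of reaction ξ = X.
Moles: n_C = 1 − X; n_D = 1 − X; n_B = X; n_I = 1.96 (inert).
Total moles n_T = 3.96 − X.
y_i = n_i/n_T, p_i = y_i·P. Kp = p_B / (p_C p_D).
Setting this equal to 20.5 bar^-1 and taking the physical root (0 < X < 1) gives X = 0.649.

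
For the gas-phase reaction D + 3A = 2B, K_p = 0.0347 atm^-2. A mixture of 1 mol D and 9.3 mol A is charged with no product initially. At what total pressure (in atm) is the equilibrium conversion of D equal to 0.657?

Basis: 1 mol D initially; let X = conversion of D. Extent ξ = X.
At extent ξ: n_D = 1 − X; n_A = 9.3 − 3X; n_B = 2X.
Summing: n_T = 10.3 − 2X.
K_p = p_B^2 / (p_D p_A^3) with p_i = (n_i/n_T)·P.
At X = 0.657: the mole-fraction product g(X) = Π y_i^ν_i = 1.033. Since K_p = g(X)·P^{-2}, P = (g/K_p)^(1/2) = (1.033/0.0347)^(1/2) = 5.45 atm.

P = 5.45 atm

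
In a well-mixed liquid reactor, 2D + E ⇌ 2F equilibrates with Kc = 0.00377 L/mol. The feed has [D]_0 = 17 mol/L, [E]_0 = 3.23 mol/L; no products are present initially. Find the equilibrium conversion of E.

X = 0.232

Let X = conversion of E; extent ξ = 3.23·X mol/L.
Concentrations: [D] = 17 − 6.46X; [E] = 3.23 − 3.23X; [F] = 6.46X.
Kc = [F]^2 / ([D]^2 [E]).
Equating to 0.00377 L/mol: the physical root is X = 0.232.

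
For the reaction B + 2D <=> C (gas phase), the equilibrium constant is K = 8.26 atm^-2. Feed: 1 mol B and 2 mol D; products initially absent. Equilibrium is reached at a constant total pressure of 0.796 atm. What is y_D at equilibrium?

y_D = 0.477

Basis: 1 mol B initially; let X = conversion of B. Extent ξ = X.
Species balance: n_B = 1 − X; n_D = 2 − 2X; n_C = X.
n_T = Σnᵢ = 3 − 2X.
y_i = n_i/n_T, p_i = y_i·P. K = p_C / (p_B p_D^2).
Substituting and setting equal to 8.26 atm^-2 gives a polynomial in X; the root in (0,1) is X = 0.544.
Then n_D = 0.913, n_T = 1.91, so y_D = 0.477.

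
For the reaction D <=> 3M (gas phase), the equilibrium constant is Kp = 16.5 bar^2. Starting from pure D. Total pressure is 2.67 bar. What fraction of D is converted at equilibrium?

Basis: 1 mol D initially; let X = conversion of D. Extent ξ = X.
Species balance: n_D = 1 − X; n_M = 3X.
Total moles n_T = 1 + 2X.
y_i = n_i/n_T, p_i = y_i·P. Kp = p_M^3 / (p_D).
Substituting and setting equal to 16.5 bar^2 gives a polynomial in X; the root in (0,1) is X = 0.554.

X = 0.554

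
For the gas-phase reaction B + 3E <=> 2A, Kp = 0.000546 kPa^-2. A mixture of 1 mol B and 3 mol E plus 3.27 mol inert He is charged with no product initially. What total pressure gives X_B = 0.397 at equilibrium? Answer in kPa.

P = 116 kPa

Take 1 mol B as basis and let X be its fractional conversion, so ξ = X.
At extent ξ: n_B = 1 − X; n_E = 3 − 3X; n_A = 2X; n_I = 3.27 (inert).
Summing: n_T = 7.27 − 2X.
Kp = p_A^2 / (p_B p_E^3) with p_i = (n_i/n_T)·P.
At X = 0.397: the mole-fraction product g(X) = Π y_i^ν_i = 7.407. Since Kp = g(X)·P^{-2}, P = (g/Kp)^(1/2) = (7.407/0.000546)^(1/2) = 116 kPa.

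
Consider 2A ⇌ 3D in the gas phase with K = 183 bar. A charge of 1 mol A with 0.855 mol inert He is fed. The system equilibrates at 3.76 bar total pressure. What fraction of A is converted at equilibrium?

X = 0.861

Take 1 mol A as basis and let X be its fractional conversion, so ξ = 0.5X.
Mole table: n_A = 1 − X; n_D = 1.5X; n_I = 0.855 (inert).
Total moles n_T = 1.85 + 0.5X.
y_i = n_i/n_T, p_i = y_i·P. K = p_D^3 / (p_A^2).
Setting this equal to 183 bar and taking the physical root (0 < X < 1) gives X = 0.861.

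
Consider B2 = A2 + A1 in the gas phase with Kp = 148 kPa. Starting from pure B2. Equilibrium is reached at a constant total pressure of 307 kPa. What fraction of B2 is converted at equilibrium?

Take 1 mol B2 as basis and let X be its fractional conversion, so ξ = X.
Moles: n_B2 = 1 − X; n_A2 = X; n_A1 = X.
Total moles n_T = 1 + X.
Mole fractions y_i = n_i/n_T; Kp = p_A2 p_A1 / (p_B2) with p_i = y_i·P.
This yields a degree-2 equation in X; solving on (0,1), X = 0.570.

X = 0.570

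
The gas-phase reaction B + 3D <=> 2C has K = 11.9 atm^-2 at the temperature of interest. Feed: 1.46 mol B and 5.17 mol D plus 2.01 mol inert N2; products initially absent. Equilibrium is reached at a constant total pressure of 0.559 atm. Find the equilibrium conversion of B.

X = 0.456

Take 1.46 mol B as basis and let X be its fractional conversion, so ξ = 1.46X.
Mole table: n_B = 1.46 − 1.46X; n_D = 5.17 − 4.38X; n_C = 2.92X; n_I = 2.01 (inert).
n_T = Σnᵢ = 8.64 − 2.92X.
y_i = n_i/n_T, p_i = y_i·P. K = p_C^2 / (p_B p_D^3).
This yields a degree-4 equation in X; solving on (0,1), X = 0.456.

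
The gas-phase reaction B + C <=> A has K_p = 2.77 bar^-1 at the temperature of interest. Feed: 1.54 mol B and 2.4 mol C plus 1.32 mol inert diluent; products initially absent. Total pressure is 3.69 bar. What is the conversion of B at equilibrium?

Take 1.54 mol B as basis and let X be its fractional conversion, so ξ = 1.54X.
Mole table: n_B = 1.54 − 1.54X; n_C = 2.4 − 1.54X; n_A = 1.54X; n_I = 1.32 (inert).
Summing: n_T = 5.26 − 1.54X.
Mole fractions y_i = n_i/n_T; K_p = p_A / (p_B p_C) with p_i = y_i·P.
This yields a degree-2 equation in X; solving on (0,1), X = 0.755.

X = 0.755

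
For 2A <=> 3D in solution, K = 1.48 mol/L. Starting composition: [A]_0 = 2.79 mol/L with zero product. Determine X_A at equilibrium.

Let X = conversion of A; extent ξ = 2.79X/2 mol/L.
Concentrations: [A] = 2.79 − 2.79X; [D] = 4.19X.
K = [D]^3 / ([A]^2).
This equals 1.48 at X = 0.389 (the root in 0 < X < 1).

X = 0.389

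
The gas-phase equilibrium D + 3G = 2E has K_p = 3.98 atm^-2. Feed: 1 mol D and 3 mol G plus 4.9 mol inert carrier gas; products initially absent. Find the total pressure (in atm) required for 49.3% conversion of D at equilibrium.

Let X = conversion of D (basis 1 mol D); extent of reaction ξ = X.
Mole table: n_D = 1 − X; n_G = 3 − 3X; n_E = 2X; n_I = 4.9 (inert).
n_T = Σnᵢ = 8.9 − 2X.
K_p = p_E^2 / (p_D p_G^3) with p_i = (n_i/n_T)·P.
At X = 0.493: the mole-fraction product g(X) = Π y_i^ν_i = 34.13. Since K_p = g(X)·P^{-2}, P = (g/K_p)^(1/2) = (34.13/3.98)^(1/2) = 2.93 atm.

P = 2.93 atm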